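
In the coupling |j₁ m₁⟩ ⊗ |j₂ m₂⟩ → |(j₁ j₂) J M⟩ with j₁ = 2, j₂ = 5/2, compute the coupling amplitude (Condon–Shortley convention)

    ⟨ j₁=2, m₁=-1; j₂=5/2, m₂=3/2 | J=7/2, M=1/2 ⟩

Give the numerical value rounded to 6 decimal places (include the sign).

-0.619780  (= −√(121/315))

√[8·1!3!4!/9! · 1!3!4!1!4!3!] = √(2304/35)
  +(−1)^0/∏(0,1,3,4,0,0)! = 1/144  (running 1/144)
  +(−1)^1/∏(1,0,2,3,1,1)! = -1/12  (running -11/144)
⟨..|..⟩ = √(2304/35)·(-11/144) = -0.619780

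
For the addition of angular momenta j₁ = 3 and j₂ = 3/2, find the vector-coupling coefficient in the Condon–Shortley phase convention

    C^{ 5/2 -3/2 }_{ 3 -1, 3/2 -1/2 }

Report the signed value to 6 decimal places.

−√(7/20) = -0.591608

triangle: 2!×4!×1!/8! = 48/40320
(j±m)!: 2!×4!×1!×2!×1!×4! = 2304
prefactor² = (2J+1)×Δ×N² = 576/35
  k=0: +1/(0!×2!×4!×1!×0!×0!) = 1/48
  k=1: −1/(1!×1!×3!×0!×1!×1!) = -1/6
Σ = -7/48  ⇒  CG² = 576/35×(-7/48)² = 7/20
CG = −√(7/20) = -0.591608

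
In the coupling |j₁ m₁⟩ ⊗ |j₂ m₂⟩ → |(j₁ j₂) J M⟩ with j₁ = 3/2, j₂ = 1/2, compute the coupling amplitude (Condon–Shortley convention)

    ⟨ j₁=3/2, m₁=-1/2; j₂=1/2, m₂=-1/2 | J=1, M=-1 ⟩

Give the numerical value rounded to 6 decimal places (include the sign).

√[3·1!2!0!/4! · 1!2!0!1!0!2!] = √(1)
  +(−1)^0/∏(0,1,2,0,0,0)! = 1/2  (running 1/2)
⟨..|..⟩ = √(1)·(1/2) = +0.500000

+√(1/4) ≈ +0.500000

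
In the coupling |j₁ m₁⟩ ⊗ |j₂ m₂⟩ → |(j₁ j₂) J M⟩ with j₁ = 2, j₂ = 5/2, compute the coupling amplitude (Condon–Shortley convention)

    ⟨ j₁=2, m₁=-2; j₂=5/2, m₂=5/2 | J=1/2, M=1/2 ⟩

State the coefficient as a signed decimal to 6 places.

√[2·4!0!1!/6! · 0!4!5!0!1!0!] = √(192)
  +(−1)^4/∏(4,0,0,1,0,0)! = 1/24  (running 1/24)
⟨..|..⟩ = √(192)·(1/24) = +0.577350

+0.577350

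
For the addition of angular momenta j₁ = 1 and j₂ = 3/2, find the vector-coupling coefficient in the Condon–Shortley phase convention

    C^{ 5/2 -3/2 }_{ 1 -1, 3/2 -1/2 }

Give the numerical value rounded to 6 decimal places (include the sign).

+√(3/5) ≈ +0.774597

j₁+j₂−J=0  J+j₁−j₂=2  J−j₁+j₂=3  j₁+j₂+J+1=6
(j₁±m₁, j₂±m₂, J±M) = (0,2,1,2,1,4)
P² = 48/5
sum k=0..0:
  [0] +1/4 = 1/4
S = 1/4
C² = P²·S² = 3/5 ; C = +0.774597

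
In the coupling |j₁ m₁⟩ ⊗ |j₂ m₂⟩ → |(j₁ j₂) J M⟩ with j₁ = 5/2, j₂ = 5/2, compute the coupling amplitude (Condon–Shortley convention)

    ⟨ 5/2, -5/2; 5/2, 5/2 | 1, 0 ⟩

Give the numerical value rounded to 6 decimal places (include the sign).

+0.597614  (= +√(5/14))

√[3·4!1!1!/7! · 0!5!5!0!1!1!] = √(1440/7)
  +(−1)^4/∏(4,0,1,1,0,0)! = 1/24  (running 1/24)
⟨..|..⟩ = √(1440/7)·(1/24) = +0.597614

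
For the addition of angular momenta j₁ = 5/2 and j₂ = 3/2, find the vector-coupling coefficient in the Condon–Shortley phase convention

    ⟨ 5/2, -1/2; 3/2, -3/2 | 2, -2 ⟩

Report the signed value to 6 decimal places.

+√(1/7) ≈ +0.377964

j₁+j₂−J=2  J+j₁−j₂=3  J−j₁+j₂=1  j₁+j₂+J+1=7
(j₁±m₁, j₂±m₂, J±M) = (2,3,0,3,0,4)
P² = 144/7
sum k=0..0:
  [0] +1/12 = 1/12
S = 1/12
C² = P²·S² = 1/7 ; C = +0.377964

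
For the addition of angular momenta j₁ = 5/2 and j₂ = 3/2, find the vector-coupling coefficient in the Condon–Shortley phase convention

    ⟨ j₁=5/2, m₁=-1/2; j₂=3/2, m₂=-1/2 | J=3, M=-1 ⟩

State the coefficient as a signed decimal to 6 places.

+0.129099  (= +√(1/60))

j₁+j₂−J=1  J+j₁−j₂=4  J−j₁+j₂=2  j₁+j₂+J+1=8
(j₁±m₁, j₂±m₂, J±M) = (2,3,1,2,2,4)
P² = 48/5
sum k=0..1:
  [0] +1/6 = 1/6
  [1] −1/8 = -1/8
S = 1/24
C² = P²·S² = 1/60 ; C = +0.129099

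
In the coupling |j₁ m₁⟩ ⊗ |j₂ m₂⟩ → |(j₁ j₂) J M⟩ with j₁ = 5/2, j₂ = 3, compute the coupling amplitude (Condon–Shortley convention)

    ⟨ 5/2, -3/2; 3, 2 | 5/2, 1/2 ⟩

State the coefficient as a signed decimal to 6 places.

√[6·3!2!3!/9! · 1!4!5!1!3!2!] = √(288/7)
  +(−1)^2/∏(2,1,2,3,0,0)! = 1/24  (running 1/24)
  +(−1)^3/∏(3,0,1,2,1,1)! = -1/12  (running -1/24)
⟨..|..⟩ = √(288/7)·(-1/24) = -0.267261

-0.267261  (= −√(1/14))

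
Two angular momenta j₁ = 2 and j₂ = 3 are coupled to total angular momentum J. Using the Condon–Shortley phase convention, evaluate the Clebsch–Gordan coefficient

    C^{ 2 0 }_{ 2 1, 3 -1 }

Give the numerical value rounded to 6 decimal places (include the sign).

√[5·3!1!3!/8! · 3!1!2!4!2!2!] = √(36/7)
  +(−1)^0/∏(0,3,1,2,0,1)! = 1/12  (running 1/12)
  +(−1)^1/∏(1,2,0,1,1,2)! = -1/4  (running -1/6)
⟨..|..⟩ = √(36/7)·(-1/6) = -0.377964

-0.377964  (= −√(1/7))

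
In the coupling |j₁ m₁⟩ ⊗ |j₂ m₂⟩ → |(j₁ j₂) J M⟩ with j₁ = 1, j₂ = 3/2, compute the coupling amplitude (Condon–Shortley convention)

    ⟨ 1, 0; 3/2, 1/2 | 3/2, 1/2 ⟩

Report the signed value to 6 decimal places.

triangle: 1!*1!*2!/5! = 2/120
(j±m)!: 1!*1!*2!*1!*2!*1! = 4
prefactor² = (2J+1)*Δ*N² = 4/15
  k=0: +1/(0!*1!*1!*2!*0!*0!) = 1/2
  k=1: −1/(1!*0!*0!*1!*1!*1!) = -1
Σ = -1/2  ⇒  CG² = 4/15*(-1/2)² = 1/15
CG = −√(1/15) = -0.258199

−√(1/15) = -0.258199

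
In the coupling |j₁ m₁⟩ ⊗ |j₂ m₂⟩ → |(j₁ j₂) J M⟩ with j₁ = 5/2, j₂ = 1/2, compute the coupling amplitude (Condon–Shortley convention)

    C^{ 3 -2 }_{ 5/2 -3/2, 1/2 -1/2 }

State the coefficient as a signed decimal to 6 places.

+0.912871

triangle: 0!*5!*1!/7! = 120/5040
(j±m)!: 1!*4!*0!*1!*1!*5! = 2880
prefactor² = (2J+1)*Δ*N² = 480
  k=0: +1/(0!*0!*4!*0!*1!*1!) = 1/24
Σ = 1/24  ⇒  CG² = 480*1/24² = 5/6
CG = +√(5/6) = +0.912871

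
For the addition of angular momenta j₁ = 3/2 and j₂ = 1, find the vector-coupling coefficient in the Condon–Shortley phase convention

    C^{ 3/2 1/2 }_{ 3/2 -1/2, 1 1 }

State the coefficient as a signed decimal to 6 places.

j₁+j₂−J=1  J+j₁−j₂=2  J−j₁+j₂=1  j₁+j₂+J+1=5
(j₁±m₁, j₂±m₂, J±M) = (1,2,2,0,2,1)
P² = 8/15
sum k=1..1:
  [1] −1/1 = -1
S = -1
C² = P²·S² = 8/15 ; C = -0.730297

-0.730297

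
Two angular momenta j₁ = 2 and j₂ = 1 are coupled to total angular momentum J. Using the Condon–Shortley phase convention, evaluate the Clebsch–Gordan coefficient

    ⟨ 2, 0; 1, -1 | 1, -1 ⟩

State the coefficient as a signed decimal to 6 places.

triangle: 2!×2!×0!/5! = 4/120
(j±m)!: 2!×2!×0!×2!×0!×2! = 16
prefactor² = (2J+1)×Δ×N² = 8/5
  k=0: +1/(0!×2!×2!×0!×0!×0!) = 1/4
Σ = 1/4  ⇒  CG² = 8/5×1/4² = 1/10
CG = +√(1/10) = +0.316228

+0.316228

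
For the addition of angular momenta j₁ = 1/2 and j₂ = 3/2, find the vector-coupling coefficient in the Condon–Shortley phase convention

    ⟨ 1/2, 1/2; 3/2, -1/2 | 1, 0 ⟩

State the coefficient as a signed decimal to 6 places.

j₁+j₂−J=1  J+j₁−j₂=0  J−j₁+j₂=2  j₁+j₂+J+1=4
(j₁±m₁, j₂±m₂, J±M) = (1,0,1,2,1,1)
P² = 1/2
sum k=0..0:
  [0] +1/1 = 1
S = 1
C² = P²·S² = 1/2 ; C = +0.707107

+√(1/2) ≈ +0.707107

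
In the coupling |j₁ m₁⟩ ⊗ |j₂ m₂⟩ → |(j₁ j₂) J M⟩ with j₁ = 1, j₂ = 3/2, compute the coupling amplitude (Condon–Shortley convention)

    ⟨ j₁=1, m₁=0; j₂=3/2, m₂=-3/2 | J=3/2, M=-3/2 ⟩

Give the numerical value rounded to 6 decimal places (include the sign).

+0.774597

j₁+j₂−J=1  J+j₁−j₂=1  J−j₁+j₂=2  j₁+j₂+J+1=5
(j₁±m₁, j₂±m₂, J±M) = (1,1,0,3,0,3)
P² = 12/5
sum k=0..0:
  [0] +1/2 = 1/2
S = 1/2
C² = P²·S² = 3/5 ; C = +0.774597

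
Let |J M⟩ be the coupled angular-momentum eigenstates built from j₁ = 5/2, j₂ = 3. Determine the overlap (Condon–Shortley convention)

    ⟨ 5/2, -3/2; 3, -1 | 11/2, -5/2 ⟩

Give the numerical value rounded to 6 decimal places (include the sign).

triangle: 0!·5!·6!/12! = 86400/479001600
(j±m)!: 1!·4!·2!·4!·3!·8! = 278691840
prefactor² = (2J+1)·Δ·N² = 6635520/11
  k=0: +1/(0!·0!·4!·2!·1!·4!) = 1/1152
Σ = 1/1152  ⇒  CG² = 6635520/11·1/1152² = 5/11
CG = +√(5/11) = +0.674200

+√(5/11) ≈ +0.674200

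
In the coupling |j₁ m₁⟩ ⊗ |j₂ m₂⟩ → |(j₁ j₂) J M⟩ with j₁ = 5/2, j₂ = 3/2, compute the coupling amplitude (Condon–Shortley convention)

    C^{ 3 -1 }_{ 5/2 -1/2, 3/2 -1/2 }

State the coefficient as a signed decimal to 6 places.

+0.129099

j₁+j₂−J=1  J+j₁−j₂=4  J−j₁+j₂=2  j₁+j₂+J+1=8
(j₁±m₁, j₂±m₂, J±M) = (2,3,1,2,2,4)
P² = 48/5
sum k=0..1:
  [0] +1/6 = 1/6
  [1] −1/8 = -1/8
S = 1/24
C² = P²·S² = 1/60 ; C = +0.129099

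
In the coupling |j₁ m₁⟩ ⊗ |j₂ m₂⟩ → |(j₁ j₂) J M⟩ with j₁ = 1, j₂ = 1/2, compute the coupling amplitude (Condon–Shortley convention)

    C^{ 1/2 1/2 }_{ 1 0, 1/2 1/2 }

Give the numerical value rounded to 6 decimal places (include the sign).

-0.577350  (= −√(1/3))

√[2·1!1!0!/3! · 1!1!1!0!1!0!] = √(1/3)
  +(−1)^1/∏(1,0,0,0,1,0)! = -1  (running -1)
⟨..|..⟩ = √(1/3)·(-1) = -0.577350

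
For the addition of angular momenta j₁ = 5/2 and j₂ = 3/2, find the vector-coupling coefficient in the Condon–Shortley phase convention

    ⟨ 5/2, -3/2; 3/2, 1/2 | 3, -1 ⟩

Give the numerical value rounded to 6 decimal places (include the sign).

√[7·1!4!2!/8! · 1!4!2!1!2!4!] = √(96/5)
  +(−1)^0/∏(0,1,4,2,0,0)! = 1/48  (running 1/48)
  +(−1)^1/∏(1,0,3,1,1,1)! = -1/6  (running -7/48)
⟨..|..⟩ = √(96/5)·(-7/48) = -0.639010

−√(49/120) = -0.639010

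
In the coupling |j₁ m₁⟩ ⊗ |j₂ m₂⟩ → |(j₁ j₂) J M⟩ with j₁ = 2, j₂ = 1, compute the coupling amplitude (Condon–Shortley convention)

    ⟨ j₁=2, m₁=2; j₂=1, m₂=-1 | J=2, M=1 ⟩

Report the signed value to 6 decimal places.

+0.577350  (= +√(1/3))

triangle: 1!*3!*1!/6! = 6/720
(j±m)!: 4!*0!*0!*2!*3!*1! = 288
prefactor² = (2J+1)*Δ*N² = 12
  k=0: +1/(0!*1!*0!*0!*3!*1!) = 1/6
Σ = 1/6  ⇒  CG² = 12*1/6² = 1/3
CG = +√(1/3) = +0.577350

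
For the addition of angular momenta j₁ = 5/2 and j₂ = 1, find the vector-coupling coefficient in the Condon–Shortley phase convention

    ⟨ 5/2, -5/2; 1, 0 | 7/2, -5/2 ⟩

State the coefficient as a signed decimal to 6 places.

+0.534522  (= +√(2/7))

√[8·0!5!2!/8! · 0!5!1!1!1!6!] = √(28800/7)
  +(−1)^0/∏(0,0,5,1,0,1)! = 1/120  (running 1/120)
⟨..|..⟩ = √(28800/7)·(1/120) = +0.534522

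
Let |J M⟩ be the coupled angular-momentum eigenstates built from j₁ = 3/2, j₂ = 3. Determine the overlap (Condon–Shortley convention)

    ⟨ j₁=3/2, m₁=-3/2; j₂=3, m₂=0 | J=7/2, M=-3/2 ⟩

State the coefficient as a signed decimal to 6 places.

-0.690066  (= −√(10/21))

triangle: 1!·2!·5!/9! = 240/362880
(j±m)!: 0!·3!·3!·3!·2!·5! = 51840
prefactor² = (2J+1)·Δ·N² = 1920/7
  k=1: −1/(1!·0!·2!·2!·0!·3!) = -1/24
Σ = -1/24  ⇒  CG² = 1920/7·(-1/24)² = 10/21
CG = −√(10/21) = -0.690066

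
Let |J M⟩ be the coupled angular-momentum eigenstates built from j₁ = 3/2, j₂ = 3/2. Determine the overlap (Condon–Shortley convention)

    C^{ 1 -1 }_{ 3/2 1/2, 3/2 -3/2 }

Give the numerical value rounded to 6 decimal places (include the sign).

+√(3/10) = +0.547723

triangle: 2!·1!·1!/5! = 2/120
(j±m)!: 2!·1!·0!·3!·0!·2! = 24
prefactor² = (2J+1)·Δ·N² = 6/5
  k=0: +1/(0!·2!·1!·0!·0!·1!) = 1/2
Σ = 1/2  ⇒  CG² = 6/5·1/2² = 3/10
CG = +√(3/10) = +0.547723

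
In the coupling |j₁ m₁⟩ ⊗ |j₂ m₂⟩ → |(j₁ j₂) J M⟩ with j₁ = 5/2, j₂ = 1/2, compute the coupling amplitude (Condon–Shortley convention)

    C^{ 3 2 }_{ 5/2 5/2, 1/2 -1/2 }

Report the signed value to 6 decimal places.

+√(1/6) = +0.408248

j₁+j₂−J=0  J+j₁−j₂=5  J−j₁+j₂=1  j₁+j₂+J+1=7
(j₁±m₁, j₂±m₂, J±M) = (5,0,0,1,5,1)
P² = 2400
sum k=0..0:
  [0] +1/120 = 1/120
S = 1/120
C² = P²·S² = 1/6 ; C = +0.408248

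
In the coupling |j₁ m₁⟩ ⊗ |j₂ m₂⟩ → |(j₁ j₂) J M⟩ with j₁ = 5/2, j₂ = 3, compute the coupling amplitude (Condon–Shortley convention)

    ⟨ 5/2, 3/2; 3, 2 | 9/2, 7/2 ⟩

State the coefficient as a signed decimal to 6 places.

j₁+j₂−J=1  J+j₁−j₂=4  J−j₁+j₂=5  j₁+j₂+J+1=11
(j₁±m₁, j₂±m₂, J±M) = (4,1,5,1,8,1)
P² = 921600/11
sum k=0..1:
  [0] +1/720 = 1/720
  [1] −1/576 = -1/576
S = -1/2880
C² = P²·S² = 1/99 ; C = -0.100504

−√(1/99) = -0.100504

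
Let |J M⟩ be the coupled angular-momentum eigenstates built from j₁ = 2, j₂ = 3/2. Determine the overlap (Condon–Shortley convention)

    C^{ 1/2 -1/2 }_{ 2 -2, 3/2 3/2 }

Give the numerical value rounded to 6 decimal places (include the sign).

-0.632456  (= −√(2/5))

j₁+j₂−J=3  J+j₁−j₂=1  J−j₁+j₂=0  j₁+j₂+J+1=5
(j₁±m₁, j₂±m₂, J±M) = (0,4,3,0,0,1)
P² = 72/5
sum k=3..3:
  [3] −1/6 = -1/6
S = -1/6
C² = P²·S² = 2/5 ; C = -0.632456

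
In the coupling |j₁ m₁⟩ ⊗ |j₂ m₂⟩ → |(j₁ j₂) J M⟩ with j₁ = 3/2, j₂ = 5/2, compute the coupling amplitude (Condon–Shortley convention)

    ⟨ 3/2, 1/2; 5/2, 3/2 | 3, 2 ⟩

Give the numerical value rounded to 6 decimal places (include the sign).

triangle: 1!·2!·4!/8! = 48/40320
(j±m)!: 2!·1!·4!·1!·5!·1! = 5760
prefactor² = (2J+1)·Δ·N² = 48
  k=0: +1/(0!·1!·1!·4!·1!·0!) = 1/24
  k=1: −1/(1!·0!·0!·3!·2!·1!) = -1/12
Σ = -1/24  ⇒  CG² = 48·(-1/24)² = 1/12
CG = −√(1/12) = -0.288675

-0.288675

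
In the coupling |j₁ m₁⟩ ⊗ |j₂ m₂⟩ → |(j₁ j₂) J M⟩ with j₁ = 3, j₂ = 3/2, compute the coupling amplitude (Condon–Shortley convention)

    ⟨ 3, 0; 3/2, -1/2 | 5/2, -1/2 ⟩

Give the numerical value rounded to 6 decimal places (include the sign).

−√(6/35) ≈ -0.414039

triangle: 2!×4!×1!/8! = 48/40320
(j±m)!: 3!×3!×1!×2!×2!×3! = 864
prefactor² = (2J+1)×Δ×N² = 216/35
  k=0: +1/(0!×2!×3!×1!×1!×0!) = 1/12
  k=1: −1/(1!×1!×2!×0!×2!×1!) = -1/4
Σ = -1/6  ⇒  CG² = 216/35×(-1/6)² = 6/35
CG = −√(6/35) = -0.414039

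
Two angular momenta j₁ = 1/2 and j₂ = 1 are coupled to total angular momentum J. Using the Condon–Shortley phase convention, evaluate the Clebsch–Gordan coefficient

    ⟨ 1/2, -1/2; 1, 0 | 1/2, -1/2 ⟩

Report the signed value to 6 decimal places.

triangle: 1!·0!·1!/3! = 1/6
(j±m)!: 0!·1!·1!·1!·0!·1! = 1
prefactor² = (2J+1)·Δ·N² = 1/3
  k=1: −1/(1!·0!·0!·0!·0!·1!) = -1
Σ = -1  ⇒  CG² = 1/3·(-1)² = 1/3
CG = −√(1/3) = -0.577350

−√(1/3) = -0.577350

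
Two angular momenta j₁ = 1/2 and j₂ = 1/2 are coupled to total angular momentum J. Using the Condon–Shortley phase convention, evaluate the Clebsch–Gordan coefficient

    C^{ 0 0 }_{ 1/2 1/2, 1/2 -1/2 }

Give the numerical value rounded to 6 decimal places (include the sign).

+0.707107  (= +√(1/2))

√[1·1!0!0!/2! · 1!0!0!1!0!0!] = √(1/2)
  +(−1)^0/∏(0,1,0,0,0,0)! = 1  (running 1)
⟨..|..⟩ = √(1/2)·(1) = +0.707107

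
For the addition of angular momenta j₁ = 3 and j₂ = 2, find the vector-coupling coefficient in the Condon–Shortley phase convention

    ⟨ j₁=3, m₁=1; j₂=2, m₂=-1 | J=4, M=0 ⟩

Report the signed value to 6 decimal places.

+0.597614  (= +√(5/14))

√[9·1!5!3!/10! · 4!2!1!3!4!4!] = √(10368/35)
  +(−1)^0/∏(0,1,2,1,3,2)! = 1/24  (running 1/24)
  +(−1)^1/∏(1,0,1,0,4,3)! = -1/144  (running 5/144)
⟨..|..⟩ = √(10368/35)·(5/144) = +0.597614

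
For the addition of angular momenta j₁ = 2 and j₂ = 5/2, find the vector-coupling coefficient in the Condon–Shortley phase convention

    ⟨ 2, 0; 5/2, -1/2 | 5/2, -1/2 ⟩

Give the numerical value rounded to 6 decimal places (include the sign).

−√(8/35) = -0.478091

triangle: 2!*2!*3!/8! = 24/40320
(j±m)!: 2!*2!*2!*3!*2!*3! = 576
prefactor² = (2J+1)*Δ*N² = 72/35
  k=0: +1/(0!*2!*2!*2!*0!*1!) = 1/8
  k=1: −1/(1!*1!*1!*1!*1!*2!) = -1/2
  k=2: +1/(2!*0!*0!*0!*2!*3!) = 1/24
Σ = -1/3  ⇒  CG² = 72/35*(-1/3)² = 8/35
CG = −√(8/35) = -0.478091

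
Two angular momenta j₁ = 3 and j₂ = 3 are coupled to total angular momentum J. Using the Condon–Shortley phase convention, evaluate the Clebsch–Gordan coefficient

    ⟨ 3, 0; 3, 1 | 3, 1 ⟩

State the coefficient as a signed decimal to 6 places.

√[7·3!3!3!/10! · 3!3!4!2!4!2!] = √(864/25)
  +(−1)^1/∏(1,2,2,3,1,0)! = -1/24  (running -1/24)
  +(−1)^2/∏(2,1,1,2,2,1)! = 1/8  (running 1/12)
  +(−1)^3/∏(3,0,0,1,3,2)! = -1/72  (running 5/72)
⟨..|..⟩ = √(864/25)·(5/72) = +0.408248

+0.408248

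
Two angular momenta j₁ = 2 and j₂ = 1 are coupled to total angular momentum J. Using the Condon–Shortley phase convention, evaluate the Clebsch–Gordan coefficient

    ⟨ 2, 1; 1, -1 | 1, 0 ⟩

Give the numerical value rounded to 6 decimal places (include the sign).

j₁+j₂−J=2  J+j₁−j₂=2  J−j₁+j₂=0  j₁+j₂+J+1=5
(j₁±m₁, j₂±m₂, J±M) = (3,1,0,2,1,1)
P² = 6/5
sum k=0..0:
  [0] +1/2 = 1/2
S = 1/2
C² = P²·S² = 3/10 ; C = +0.547723

+0.547723  (= +√(3/10))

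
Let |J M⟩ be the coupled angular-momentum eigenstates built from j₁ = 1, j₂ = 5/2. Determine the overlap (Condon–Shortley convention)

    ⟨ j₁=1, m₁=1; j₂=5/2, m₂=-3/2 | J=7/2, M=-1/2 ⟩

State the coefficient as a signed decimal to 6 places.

√[8·0!2!5!/8! · 2!0!1!4!3!4!] = √(2304/7)
  +(−1)^0/∏(0,0,0,1,2,4)! = 1/48  (running 1/48)
⟨..|..⟩ = √(2304/7)·(1/48) = +0.377964

+0.377964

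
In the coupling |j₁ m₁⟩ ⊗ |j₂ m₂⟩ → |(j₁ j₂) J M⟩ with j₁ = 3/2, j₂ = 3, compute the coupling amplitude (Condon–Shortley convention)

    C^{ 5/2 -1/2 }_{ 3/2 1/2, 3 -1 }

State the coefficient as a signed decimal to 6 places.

−√(1/70) = -0.119523

√[6·2!1!4!/8! · 2!1!2!4!2!3!] = √(288/35)
  +(−1)^0/∏(0,2,1,2,0,2)! = 1/8  (running 1/8)
  +(−1)^1/∏(1,1,0,1,1,3)! = -1/6  (running -1/24)
⟨..|..⟩ = √(288/35)·(-1/24) = -0.119523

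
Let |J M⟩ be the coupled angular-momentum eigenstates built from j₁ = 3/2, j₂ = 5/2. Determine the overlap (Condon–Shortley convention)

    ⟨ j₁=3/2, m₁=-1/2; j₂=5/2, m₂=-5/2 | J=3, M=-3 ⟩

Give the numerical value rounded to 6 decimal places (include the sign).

+0.790569

√[7·1!2!4!/8! · 1!2!0!5!0!6!] = √(1440)
  +(−1)^0/∏(0,1,2,0,0,4)! = 1/48  (running 1/48)
⟨..|..⟩ = √(1440)·(1/48) = +0.790569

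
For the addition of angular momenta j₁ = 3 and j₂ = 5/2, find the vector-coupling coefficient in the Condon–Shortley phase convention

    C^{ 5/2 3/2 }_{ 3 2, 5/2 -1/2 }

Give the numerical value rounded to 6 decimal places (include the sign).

−√(1/14) = -0.267261

triangle: 3!*3!*2!/9! = 72/362880
(j±m)!: 5!*1!*2!*3!*4!*1! = 34560
prefactor² = (2J+1)*Δ*N² = 288/7
  k=0: +1/(0!*3!*1!*2!*2!*0!) = 1/24
  k=1: −1/(1!*2!*0!*1!*3!*1!) = -1/12
Σ = -1/24  ⇒  CG² = 288/7*(-1/24)² = 1/14
CG = −√(1/14) = -0.267261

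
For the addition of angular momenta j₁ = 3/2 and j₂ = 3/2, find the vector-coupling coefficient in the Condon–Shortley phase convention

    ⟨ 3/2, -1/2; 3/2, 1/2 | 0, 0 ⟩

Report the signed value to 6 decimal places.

+0.500000  (= +√(1/4))

j₁+j₂−J=3  J+j₁−j₂=0  J−j₁+j₂=0  j₁+j₂+J+1=4
(j₁±m₁, j₂±m₂, J±M) = (1,2,2,1,0,0)
P² = 1
sum k=2..2:
  [2] +1/2 = 1/2
S = 1/2
C² = P²·S² = 1/4 ; C = +0.500000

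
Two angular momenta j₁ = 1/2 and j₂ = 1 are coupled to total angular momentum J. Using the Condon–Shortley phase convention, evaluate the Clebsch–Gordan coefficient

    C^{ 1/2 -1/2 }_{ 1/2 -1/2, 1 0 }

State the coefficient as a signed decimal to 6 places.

triangle: 1!*0!*1!/3! = 1/6
(j±m)!: 0!*1!*1!*1!*0!*1! = 1
prefactor² = (2J+1)*Δ*N² = 1/3
  k=1: −1/(1!*0!*0!*0!*0!*1!) = -1
Σ = -1  ⇒  CG² = 1/3*(-1)² = 1/3
CG = −√(1/3) = -0.577350

−√(1/3) = -0.577350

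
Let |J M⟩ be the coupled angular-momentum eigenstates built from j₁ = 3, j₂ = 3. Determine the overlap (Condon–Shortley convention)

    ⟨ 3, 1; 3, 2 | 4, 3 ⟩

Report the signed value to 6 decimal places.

√[9·2!4!4!/11! · 4!2!5!1!7!1!] = √(82944/11)
  +(−1)^1/∏(1,1,1,4,3,0)! = -1/144  (running -1/144)
  +(−1)^2/∏(2,0,0,3,4,1)! = 1/288  (running -1/288)
⟨..|..⟩ = √(82944/11)·(-1/288) = -0.301511

-0.301511  (= −√(1/11))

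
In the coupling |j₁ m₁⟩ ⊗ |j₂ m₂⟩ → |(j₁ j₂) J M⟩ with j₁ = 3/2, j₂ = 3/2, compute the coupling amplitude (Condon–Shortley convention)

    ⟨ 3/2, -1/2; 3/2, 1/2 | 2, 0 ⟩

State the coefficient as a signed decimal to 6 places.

j₁+j₂−J=1  J+j₁−j₂=2  J−j₁+j₂=2  j₁+j₂+J+1=6
(j₁±m₁, j₂±m₂, J±M) = (1,2,2,1,2,2)
P² = 4/9
sum k=0..1:
  [0] +1/4 = 1/4
  [1] −1/1 = -1
S = -3/4
C² = P²·S² = 1/4 ; C = -0.500000

−√(1/4) ≈ -0.500000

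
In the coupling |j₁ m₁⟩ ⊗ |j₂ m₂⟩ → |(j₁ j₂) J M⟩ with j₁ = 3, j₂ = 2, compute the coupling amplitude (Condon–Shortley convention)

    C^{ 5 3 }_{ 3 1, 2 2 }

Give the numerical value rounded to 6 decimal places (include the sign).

+√(1/3) ≈ +0.577350

√[11·0!6!4!/11! · 4!2!4!0!8!2!] = √(442368)
  +(−1)^0/∏(0,0,2,4,4,0)! = 1/1152  (running 1/1152)
⟨..|..⟩ = √(442368)·(1/1152) = +0.577350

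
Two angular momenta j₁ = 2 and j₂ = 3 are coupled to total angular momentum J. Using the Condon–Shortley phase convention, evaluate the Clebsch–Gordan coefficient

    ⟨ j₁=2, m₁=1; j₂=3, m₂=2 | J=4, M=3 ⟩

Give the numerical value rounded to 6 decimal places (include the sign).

-0.223607  (= −√(1/20))

√[9·1!3!5!/10! · 3!1!5!1!7!1!] = √(6480)
  +(−1)^0/∏(0,1,1,5,2,0)! = 1/240  (running 1/240)
  +(−1)^1/∏(1,0,0,4,3,1)! = -1/144  (running -1/360)
⟨..|..⟩ = √(6480)·(-1/360) = -0.223607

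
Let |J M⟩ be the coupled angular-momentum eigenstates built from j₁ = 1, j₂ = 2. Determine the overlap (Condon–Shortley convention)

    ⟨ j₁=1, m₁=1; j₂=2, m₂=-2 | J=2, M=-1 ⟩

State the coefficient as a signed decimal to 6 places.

+0.577350

√[5·1!1!3!/6! · 2!0!0!4!1!3!] = √(12)
  +(−1)^0/∏(0,1,0,0,1,3)! = 1/6  (running 1/6)
⟨..|..⟩ = √(12)·(1/6) = +0.577350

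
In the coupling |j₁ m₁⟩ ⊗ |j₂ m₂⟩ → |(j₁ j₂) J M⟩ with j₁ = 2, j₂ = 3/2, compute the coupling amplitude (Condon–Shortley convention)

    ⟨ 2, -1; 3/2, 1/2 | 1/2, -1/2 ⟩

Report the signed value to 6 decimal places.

j₁+j₂−J=3  J+j₁−j₂=1  J−j₁+j₂=0  j₁+j₂+J+1=5
(j₁±m₁, j₂±m₂, J±M) = (1,3,2,1,0,1)
P² = 6/5
sum k=2..2:
  [2] +1/2 = 1/2
S = 1/2
C² = P²·S² = 3/10 ; C = +0.547723

+√(3/10) ≈ +0.547723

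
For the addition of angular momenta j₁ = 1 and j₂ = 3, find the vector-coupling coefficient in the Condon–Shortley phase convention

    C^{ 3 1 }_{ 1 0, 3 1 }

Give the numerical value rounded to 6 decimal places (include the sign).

√[7·1!1!5!/8! · 1!1!4!2!4!2!] = √(48)
  +(−1)^0/∏(0,1,1,4,0,1)! = 1/24  (running 1/24)
  +(−1)^1/∏(1,0,0,3,1,2)! = -1/12  (running -1/24)
⟨..|..⟩ = √(48)·(-1/24) = -0.288675

-0.288675  (= −√(1/12))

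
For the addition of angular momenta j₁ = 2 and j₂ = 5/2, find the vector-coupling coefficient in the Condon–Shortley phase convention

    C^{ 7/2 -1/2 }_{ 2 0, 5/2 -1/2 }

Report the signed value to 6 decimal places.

√[8·1!3!4!/9! · 2!2!2!3!3!4!] = √(768/35)
  +(−1)^0/∏(0,1,2,2,1,2)! = 1/8  (running 1/8)
  +(−1)^1/∏(1,0,1,1,2,3)! = -1/12  (running 1/24)
⟨..|..⟩ = √(768/35)·(1/24) = +0.195180

+0.195180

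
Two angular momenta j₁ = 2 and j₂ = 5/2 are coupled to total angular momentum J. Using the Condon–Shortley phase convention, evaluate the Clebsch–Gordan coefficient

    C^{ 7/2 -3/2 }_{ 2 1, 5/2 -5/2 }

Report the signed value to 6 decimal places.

+0.487950

triangle: 1!×3!×4!/9! = 144/362880
(j±m)!: 3!×1!×0!×5!×2!×5! = 172800
prefactor² = (2J+1)×Δ×N² = 3840/7
  k=0: +1/(0!×1!×1!×0!×2!×4!) = 1/48
Σ = 1/48  ⇒  CG² = 3840/7×1/48² = 5/21
CG = +√(5/21) = +0.487950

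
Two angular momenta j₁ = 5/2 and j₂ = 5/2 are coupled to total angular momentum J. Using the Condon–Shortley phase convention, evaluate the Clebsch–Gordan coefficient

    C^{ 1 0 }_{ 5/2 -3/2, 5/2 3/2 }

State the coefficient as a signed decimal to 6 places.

√[3·4!1!1!/7! · 1!4!4!1!1!1!] = √(288/35)
  +(−1)^3/∏(3,1,1,1,0,0)! = -1/6  (running -1/6)
  +(−1)^4/∏(4,0,0,0,1,1)! = 1/24  (running -1/8)
⟨..|..⟩ = √(288/35)·(-1/8) = -0.358569

-0.358569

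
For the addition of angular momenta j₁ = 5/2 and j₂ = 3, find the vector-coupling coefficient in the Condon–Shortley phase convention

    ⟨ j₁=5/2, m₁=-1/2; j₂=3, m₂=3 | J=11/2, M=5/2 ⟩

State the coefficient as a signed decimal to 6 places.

triangle: 0!×5!×6!/12! = 86400/479001600
(j±m)!: 2!×3!×6!×0!×8!×3! = 2090188800
prefactor² = (2J+1)×Δ×N² = 49766400/11
  k=0: +1/(0!×0!×3!×6!×2!×0!) = 1/8640
Σ = 1/8640  ⇒  CG² = 49766400/11×1/8640² = 2/33
CG = +√(2/33) = +0.246183

+0.246183  (= +√(2/33))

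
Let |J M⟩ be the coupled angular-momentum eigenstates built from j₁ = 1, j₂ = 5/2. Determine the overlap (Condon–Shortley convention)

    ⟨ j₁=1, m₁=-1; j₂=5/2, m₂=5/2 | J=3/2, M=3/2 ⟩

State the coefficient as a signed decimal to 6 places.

j₁+j₂−J=2  J+j₁−j₂=0  J−j₁+j₂=3  j₁+j₂+J+1=6
(j₁±m₁, j₂±m₂, J±M) = (0,2,5,0,3,0)
P² = 96
sum k=2..2:
  [2] +1/12 = 1/12
S = 1/12
C² = P²·S² = 2/3 ; C = +0.816497

+0.816497  (= +√(2/3))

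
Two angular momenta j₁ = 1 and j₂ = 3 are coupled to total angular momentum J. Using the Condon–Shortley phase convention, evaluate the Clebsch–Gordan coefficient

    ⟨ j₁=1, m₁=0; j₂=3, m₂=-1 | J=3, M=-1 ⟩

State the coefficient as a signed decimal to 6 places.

triangle: 1!×1!×5!/8! = 120/40320
(j±m)!: 1!×1!×2!×4!×2!×4! = 2304
prefactor² = (2J+1)×Δ×N² = 48
  k=0: +1/(0!×1!×1!×2!×0!×3!) = 1/12
  k=1: −1/(1!×0!×0!×1!×1!×4!) = -1/24
Σ = 1/24  ⇒  CG² = 48×1/24² = 1/12
CG = +√(1/12) = +0.288675

+√(1/12) = +0.288675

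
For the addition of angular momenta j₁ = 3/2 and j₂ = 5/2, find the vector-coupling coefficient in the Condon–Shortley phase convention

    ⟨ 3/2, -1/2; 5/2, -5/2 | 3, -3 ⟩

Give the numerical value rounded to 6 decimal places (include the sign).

+√(5/8) ≈ +0.790569

triangle: 1!×2!×4!/8! = 48/40320
(j±m)!: 1!×2!×0!×5!×0!×6! = 172800
prefactor² = (2J+1)×Δ×N² = 1440
  k=0: +1/(0!×1!×2!×0!×0!×4!) = 1/48
Σ = 1/48  ⇒  CG² = 1440×1/48² = 5/8
CG = +√(5/8) = +0.790569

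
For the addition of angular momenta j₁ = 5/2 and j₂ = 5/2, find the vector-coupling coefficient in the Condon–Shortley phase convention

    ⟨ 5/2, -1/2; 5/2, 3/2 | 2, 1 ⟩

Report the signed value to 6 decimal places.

j₁+j₂−J=3  J+j₁−j₂=2  J−j₁+j₂=2  j₁+j₂+J+1=8
(j₁±m₁, j₂±m₂, J±M) = (2,3,4,1,3,1)
P² = 36/7
sum k=2..3:
  [2] +1/4 = 1/4
  [3] −1/12 = -1/12
S = 1/6
C² = P²·S² = 1/7 ; C = +0.377964

+√(1/7) ≈ +0.377964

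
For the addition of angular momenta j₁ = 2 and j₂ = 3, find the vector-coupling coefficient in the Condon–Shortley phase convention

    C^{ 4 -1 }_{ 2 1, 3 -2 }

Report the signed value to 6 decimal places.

+0.591608  (= +√(7/20))

j₁+j₂−J=1  J+j₁−j₂=3  J−j₁+j₂=5  j₁+j₂+J+1=10
(j₁±m₁, j₂±m₂, J±M) = (3,1,1,5,3,5)
P² = 6480/7
sum k=0..1:
  [0] +1/48 = 1/48
  [1] −1/720 = -1/720
S = 7/360
C² = P²·S² = 7/20 ; C = +0.591608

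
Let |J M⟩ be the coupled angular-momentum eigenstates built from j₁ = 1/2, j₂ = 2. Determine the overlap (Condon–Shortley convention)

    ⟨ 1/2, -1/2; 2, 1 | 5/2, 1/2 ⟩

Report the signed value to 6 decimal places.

+√(2/5) = +0.632456

triangle: 0!*1!*4!/6! = 24/720
(j±m)!: 0!*1!*3!*1!*3!*2! = 72
prefactor² = (2J+1)*Δ*N² = 72/5
  k=0: +1/(0!*0!*1!*3!*0!*1!) = 1/6
Σ = 1/6  ⇒  CG² = 72/5*1/6² = 2/5
CG = +√(2/5) = +0.632456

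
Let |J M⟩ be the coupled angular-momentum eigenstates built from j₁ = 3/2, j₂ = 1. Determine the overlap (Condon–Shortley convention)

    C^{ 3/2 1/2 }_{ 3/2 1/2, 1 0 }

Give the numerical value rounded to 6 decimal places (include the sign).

triangle: 1!×2!×1!/5! = 2/120
(j±m)!: 2!×1!×1!×1!×2!×1! = 4
prefactor² = (2J+1)×Δ×N² = 4/15
  k=0: +1/(0!×1!×1!×1!×1!×0!) = 1
  k=1: −1/(1!×0!×0!×0!×2!×1!) = -1/2
Σ = 1/2  ⇒  CG² = 4/15×1/2² = 1/15
CG = +√(1/15) = +0.258199

+0.258199  (= +√(1/15))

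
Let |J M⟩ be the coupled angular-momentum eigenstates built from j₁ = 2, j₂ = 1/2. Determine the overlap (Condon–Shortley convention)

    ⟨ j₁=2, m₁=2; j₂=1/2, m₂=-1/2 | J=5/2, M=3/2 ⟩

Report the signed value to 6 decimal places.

j₁+j₂−J=0  J+j₁−j₂=4  J−j₁+j₂=1  j₁+j₂+J+1=6
(j₁±m₁, j₂±m₂, J±M) = (4,0,0,1,4,1)
P² = 576/5
sum k=0..0:
  [0] +1/24 = 1/24
S = 1/24
C² = P²·S² = 1/5 ; C = +0.447214

+√(1/5) ≈ +0.447214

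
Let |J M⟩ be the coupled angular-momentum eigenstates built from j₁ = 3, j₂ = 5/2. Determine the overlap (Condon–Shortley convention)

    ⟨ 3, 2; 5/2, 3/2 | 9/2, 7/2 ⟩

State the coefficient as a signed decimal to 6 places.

+√(1/99) ≈ +0.100504

triangle: 1!×5!×4!/11! = 2880/39916800
(j±m)!: 5!×1!×4!×1!×8!×1! = 116121600
prefactor² = (2J+1)×Δ×N² = 921600/11
  k=0: +1/(0!×1!×1!×4!×4!×0!) = 1/576
  k=1: −1/(1!×0!×0!×3!×5!×1!) = -1/720
Σ = 1/2880  ⇒  CG² = 921600/11×1/2880² = 1/99
CG = +√(1/99) = +0.100504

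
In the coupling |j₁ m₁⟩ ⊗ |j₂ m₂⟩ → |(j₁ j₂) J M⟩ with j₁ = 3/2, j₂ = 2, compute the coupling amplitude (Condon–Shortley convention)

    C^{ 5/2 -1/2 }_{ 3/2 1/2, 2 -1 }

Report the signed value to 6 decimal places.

+0.597614

triangle: 1!·2!·3!/7! = 12/5040
(j±m)!: 2!·1!·1!·3!·2!·3! = 144
prefactor² = (2J+1)·Δ·N² = 72/35
  k=0: +1/(0!·1!·1!·1!·1!·2!) = 1/2
  k=1: −1/(1!·0!·0!·0!·2!·3!) = -1/12
Σ = 5/12  ⇒  CG² = 72/35·5/12² = 5/14
CG = +√(5/14) = +0.597614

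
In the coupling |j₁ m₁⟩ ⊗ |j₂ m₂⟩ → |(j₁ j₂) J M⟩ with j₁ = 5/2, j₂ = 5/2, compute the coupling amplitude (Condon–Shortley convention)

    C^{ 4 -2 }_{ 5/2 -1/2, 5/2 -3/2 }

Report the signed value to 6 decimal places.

+√(5/28) = +0.422577

√[9·1!4!4!/10! · 2!3!1!4!2!6!] = √(20736/35)
  +(−1)^0/∏(0,1,3,1,1,3)! = 1/36  (running 1/36)
  +(−1)^1/∏(1,0,2,0,2,4)! = -1/96  (running 5/288)
⟨..|..⟩ = √(20736/35)·(5/288) = +0.422577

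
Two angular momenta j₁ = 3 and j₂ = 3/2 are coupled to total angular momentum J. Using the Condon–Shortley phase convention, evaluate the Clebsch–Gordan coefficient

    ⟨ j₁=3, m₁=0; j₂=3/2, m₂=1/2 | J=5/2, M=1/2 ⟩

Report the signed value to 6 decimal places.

j₁+j₂−J=2  J+j₁−j₂=4  J−j₁+j₂=1  j₁+j₂+J+1=8
(j₁±m₁, j₂±m₂, J±M) = (3,3,2,1,3,2)
P² = 216/35
sum k=1..2:
  [1] −1/4 = -1/4
  [2] +1/12 = 1/12
S = -1/6
C² = P²·S² = 6/35 ; C = -0.414039

-0.414039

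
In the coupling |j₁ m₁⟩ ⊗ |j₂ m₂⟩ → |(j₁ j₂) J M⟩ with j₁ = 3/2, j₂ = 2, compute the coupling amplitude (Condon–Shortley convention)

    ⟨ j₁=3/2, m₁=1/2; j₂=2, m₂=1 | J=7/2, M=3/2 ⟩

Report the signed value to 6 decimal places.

√[8·0!3!4!/8! · 2!1!3!1!5!2!] = √(576/7)
  +(−1)^0/∏(0,0,1,3,2,1)! = 1/12  (running 1/12)
⟨..|..⟩ = √(576/7)·(1/12) = +0.755929

+0.755929  (= +√(4/7))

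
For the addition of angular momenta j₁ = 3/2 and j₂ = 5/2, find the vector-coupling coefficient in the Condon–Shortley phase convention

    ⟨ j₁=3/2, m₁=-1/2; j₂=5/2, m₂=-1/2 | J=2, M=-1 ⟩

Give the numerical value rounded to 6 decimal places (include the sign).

triangle: 2!×1!×3!/7! = 12/5040
(j±m)!: 1!×2!×2!×3!×1!×3! = 144
prefactor² = (2J+1)×Δ×N² = 12/7
  k=1: −1/(1!×1!×1!×1!×0!×2!) = -1/2
  k=2: +1/(2!×0!×0!×0!×1!×3!) = 1/12
Σ = -5/12  ⇒  CG² = 12/7×(-5/12)² = 25/84
CG = −√(25/84) = -0.545545

−√(25/84) = -0.545545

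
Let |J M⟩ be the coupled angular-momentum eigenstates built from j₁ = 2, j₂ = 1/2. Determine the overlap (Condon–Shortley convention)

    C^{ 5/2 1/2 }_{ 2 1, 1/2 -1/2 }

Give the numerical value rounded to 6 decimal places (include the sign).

triangle: 0!×4!×1!/6! = 24/720
(j±m)!: 3!×1!×0!×1!×3!×2! = 72
prefactor² = (2J+1)×Δ×N² = 72/5
  k=0: +1/(0!×0!×1!×0!×3!×1!) = 1/6
Σ = 1/6  ⇒  CG² = 72/5×1/6² = 2/5
CG = +√(2/5) = +0.632456

+0.632456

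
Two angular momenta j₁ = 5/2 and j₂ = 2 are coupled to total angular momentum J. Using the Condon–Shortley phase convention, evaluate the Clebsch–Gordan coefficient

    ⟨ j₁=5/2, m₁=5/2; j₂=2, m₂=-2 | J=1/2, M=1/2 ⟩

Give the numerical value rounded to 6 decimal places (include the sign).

+0.577350

√[2·4!1!0!/6! · 5!0!0!4!1!0!] = √(192)
  +(−1)^0/∏(0,4,0,0,1,0)! = 1/24  (running 1/24)
⟨..|..⟩ = √(192)·(1/24) = +0.577350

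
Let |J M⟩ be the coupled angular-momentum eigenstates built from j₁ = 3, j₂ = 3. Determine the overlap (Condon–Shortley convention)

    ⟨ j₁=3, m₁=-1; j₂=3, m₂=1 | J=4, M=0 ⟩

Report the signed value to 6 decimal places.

triangle: 2!*4!*4!/11! = 1152/39916800
(j±m)!: 2!*4!*4!*2!*4!*4! = 1327104
prefactor² = (2J+1)*Δ*N² = 663552/1925
  k=0: +1/(0!*2!*4!*4!*0!*0!) = 1/1152
  k=1: −1/(1!*1!*3!*3!*1!*1!) = -1/36
  k=2: +1/(2!*0!*2!*2!*2!*2!) = 1/32
Σ = 5/1152  ⇒  CG² = 663552/1925*5/1152² = 1/154
CG = +√(1/154) = +0.080582

+0.080582  (= +√(1/154))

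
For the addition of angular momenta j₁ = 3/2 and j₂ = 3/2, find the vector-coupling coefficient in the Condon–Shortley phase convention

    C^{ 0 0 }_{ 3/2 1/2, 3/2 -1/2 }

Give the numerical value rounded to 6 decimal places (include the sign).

√[1·3!0!0!/4! · 2!1!1!2!0!0!] = √(1)
  +(−1)^1/∏(1,2,0,0,0,0)! = -1/2  (running -1/2)
⟨..|..⟩ = √(1)·(-1/2) = -0.500000

−√(1/4) = -0.500000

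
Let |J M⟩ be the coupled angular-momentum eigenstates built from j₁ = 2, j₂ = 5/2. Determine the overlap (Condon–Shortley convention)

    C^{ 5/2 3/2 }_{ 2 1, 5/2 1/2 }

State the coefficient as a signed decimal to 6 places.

√[6·2!2!3!/8! · 3!1!3!2!4!1!] = √(216/35)
  +(−1)^0/∏(0,2,1,3,1,0)! = 1/12  (running 1/12)
  +(−1)^1/∏(1,1,0,2,2,1)! = -1/4  (running -1/6)
⟨..|..⟩ = √(216/35)·(-1/6) = -0.414039

-0.414039  (= −√(6/35))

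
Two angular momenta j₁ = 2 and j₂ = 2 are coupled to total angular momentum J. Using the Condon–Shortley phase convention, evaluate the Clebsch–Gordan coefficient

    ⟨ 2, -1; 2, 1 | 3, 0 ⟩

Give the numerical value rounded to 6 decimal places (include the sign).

triangle: 1!*3!*3!/8! = 36/40320
(j±m)!: 1!*3!*3!*1!*3!*3! = 1296
prefactor² = (2J+1)*Δ*N² = 81/10
  k=0: +1/(0!*1!*3!*3!*0!*0!) = 1/36
  k=1: −1/(1!*0!*2!*2!*1!*1!) = -1/4
Σ = -2/9  ⇒  CG² = 81/10*(-2/9)² = 2/5
CG = −√(2/5) = -0.632456

-0.632456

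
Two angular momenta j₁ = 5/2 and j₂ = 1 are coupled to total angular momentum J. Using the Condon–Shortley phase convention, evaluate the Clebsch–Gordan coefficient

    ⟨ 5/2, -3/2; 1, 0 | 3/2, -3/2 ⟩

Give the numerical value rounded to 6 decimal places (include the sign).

−√(4/15) ≈ -0.516398

√[4·2!3!0!/6! · 1!4!1!1!0!3!] = √(48/5)
  +(−1)^1/∏(1,1,3,0,0,0)! = -1/6  (running -1/6)
⟨..|..⟩ = √(48/5)·(-1/6) = -0.516398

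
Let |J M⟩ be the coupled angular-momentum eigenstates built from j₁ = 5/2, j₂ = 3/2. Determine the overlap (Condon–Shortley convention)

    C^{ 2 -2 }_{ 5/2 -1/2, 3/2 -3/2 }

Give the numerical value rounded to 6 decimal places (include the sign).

triangle: 2!×3!×1!/7! = 12/5040
(j±m)!: 2!×3!×0!×3!×0!×4! = 1728
prefactor² = (2J+1)×Δ×N² = 144/7
  k=0: +1/(0!×2!×3!×0!×0!×1!) = 1/12
Σ = 1/12  ⇒  CG² = 144/7×1/12² = 1/7
CG = +√(1/7) = +0.377964

+0.377964  (= +√(1/7))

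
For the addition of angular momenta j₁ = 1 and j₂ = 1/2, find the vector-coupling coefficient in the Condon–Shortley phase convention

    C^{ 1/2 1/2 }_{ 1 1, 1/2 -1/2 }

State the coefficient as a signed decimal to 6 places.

+√(2/3) = +0.816497

triangle: 1!·1!·0!/3! = 1/6
(j±m)!: 2!·0!·0!·1!·1!·0! = 2
prefactor² = (2J+1)·Δ·N² = 2/3
  k=0: +1/(0!·1!·0!·0!·1!·0!) = 1
Σ = 1  ⇒  CG² = 2/3·1² = 2/3
CG = +√(2/3) = +0.816497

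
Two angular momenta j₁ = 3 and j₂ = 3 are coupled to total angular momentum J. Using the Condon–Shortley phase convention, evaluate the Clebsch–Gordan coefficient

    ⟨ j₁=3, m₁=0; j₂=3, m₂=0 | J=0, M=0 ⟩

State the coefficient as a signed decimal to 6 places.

−√(1/7) = -0.377964

j₁+j₂−J=6  J+j₁−j₂=0  J−j₁+j₂=0  j₁+j₂+J+1=7
(j₁±m₁, j₂±m₂, J±M) = (3,3,3,3,0,0)
P² = 1296/7
sum k=3..3:
  [3] −1/36 = -1/36
S = -1/36
C² = P²·S² = 1/7 ; C = -0.377964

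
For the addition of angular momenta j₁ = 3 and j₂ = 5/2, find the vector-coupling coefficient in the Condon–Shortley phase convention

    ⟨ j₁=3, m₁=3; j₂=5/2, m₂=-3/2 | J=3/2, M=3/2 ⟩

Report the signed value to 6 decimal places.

+0.462910

√[4·4!2!1!/8! · 6!0!1!4!3!0!] = √(3456/7)
  +(−1)^0/∏(0,4,0,1,2,0)! = 1/48  (running 1/48)
⟨..|..⟩ = √(3456/7)·(1/48) = +0.462910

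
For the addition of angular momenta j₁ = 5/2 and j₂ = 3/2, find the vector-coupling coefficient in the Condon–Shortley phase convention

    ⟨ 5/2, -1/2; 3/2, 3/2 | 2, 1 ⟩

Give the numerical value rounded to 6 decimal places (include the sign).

+√(9/28) = +0.566947

√[5·2!3!1!/7! · 2!3!3!0!3!1!] = √(36/7)
  +(−1)^2/∏(2,0,1,1,2,0)! = 1/4  (running 1/4)
⟨..|..⟩ = √(36/7)·(1/4) = +0.566947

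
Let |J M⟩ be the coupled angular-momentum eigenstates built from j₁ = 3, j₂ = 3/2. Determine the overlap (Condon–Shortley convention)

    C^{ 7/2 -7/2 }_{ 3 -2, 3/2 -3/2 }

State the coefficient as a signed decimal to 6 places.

triangle: 1!*5!*2!/9! = 240/362880
(j±m)!: 1!*5!*0!*3!*0!*7! = 3628800
prefactor² = (2J+1)*Δ*N² = 19200
  k=0: +1/(0!*1!*5!*0!*0!*2!) = 1/240
Σ = 1/240  ⇒  CG² = 19200*1/240² = 1/3
CG = +√(1/3) = +0.577350

+0.577350  (= +√(1/3))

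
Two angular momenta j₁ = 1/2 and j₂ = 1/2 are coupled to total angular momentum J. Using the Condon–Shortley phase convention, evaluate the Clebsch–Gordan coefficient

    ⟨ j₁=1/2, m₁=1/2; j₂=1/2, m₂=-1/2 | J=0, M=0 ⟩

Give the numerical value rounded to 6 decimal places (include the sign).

j₁+j₂−J=1  J+j₁−j₂=0  J−j₁+j₂=0  j₁+j₂+J+1=2
(j₁±m₁, j₂±m₂, J±M) = (1,0,0,1,0,0)
P² = 1/2
sum k=0..0:
  [0] +1/1 = 1
S = 1
C² = P²·S² = 1/2 ; C = +0.707107

+√(1/2) = +0.707107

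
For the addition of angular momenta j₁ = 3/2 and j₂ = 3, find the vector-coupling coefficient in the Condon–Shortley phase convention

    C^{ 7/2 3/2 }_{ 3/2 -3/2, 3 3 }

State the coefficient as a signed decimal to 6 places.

-0.308607

triangle: 1!*2!*5!/9! = 240/362880
(j±m)!: 0!*3!*6!*0!*5!*2! = 1036800
prefactor² = (2J+1)*Δ*N² = 38400/7
  k=1: −1/(1!*0!*2!*5!*0!*0!) = -1/240
Σ = -1/240  ⇒  CG² = 38400/7*(-1/240)² = 2/21
CG = −√(2/21) = -0.308607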